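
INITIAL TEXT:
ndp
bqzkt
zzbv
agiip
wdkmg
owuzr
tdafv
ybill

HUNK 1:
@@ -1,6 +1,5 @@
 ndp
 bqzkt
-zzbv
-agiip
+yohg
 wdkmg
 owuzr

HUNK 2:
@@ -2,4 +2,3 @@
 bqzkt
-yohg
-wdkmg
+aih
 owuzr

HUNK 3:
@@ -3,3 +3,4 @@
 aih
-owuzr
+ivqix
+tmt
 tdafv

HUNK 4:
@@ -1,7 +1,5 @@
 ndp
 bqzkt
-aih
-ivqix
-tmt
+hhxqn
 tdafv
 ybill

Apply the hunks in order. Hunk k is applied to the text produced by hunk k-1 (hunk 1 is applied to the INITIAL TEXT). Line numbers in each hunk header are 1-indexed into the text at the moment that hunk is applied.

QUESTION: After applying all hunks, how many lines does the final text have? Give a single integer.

Hunk 1: at line 1 remove [zzbv,agiip] add [yohg] -> 7 lines: ndp bqzkt yohg wdkmg owuzr tdafv ybill
Hunk 2: at line 2 remove [yohg,wdkmg] add [aih] -> 6 lines: ndp bqzkt aih owuzr tdafv ybill
Hunk 3: at line 3 remove [owuzr] add [ivqix,tmt] -> 7 lines: ndp bqzkt aih ivqix tmt tdafv ybill
Hunk 4: at line 1 remove [aih,ivqix,tmt] add [hhxqn] -> 5 lines: ndp bqzkt hhxqn tdafv ybill
Final line count: 5

Answer: 5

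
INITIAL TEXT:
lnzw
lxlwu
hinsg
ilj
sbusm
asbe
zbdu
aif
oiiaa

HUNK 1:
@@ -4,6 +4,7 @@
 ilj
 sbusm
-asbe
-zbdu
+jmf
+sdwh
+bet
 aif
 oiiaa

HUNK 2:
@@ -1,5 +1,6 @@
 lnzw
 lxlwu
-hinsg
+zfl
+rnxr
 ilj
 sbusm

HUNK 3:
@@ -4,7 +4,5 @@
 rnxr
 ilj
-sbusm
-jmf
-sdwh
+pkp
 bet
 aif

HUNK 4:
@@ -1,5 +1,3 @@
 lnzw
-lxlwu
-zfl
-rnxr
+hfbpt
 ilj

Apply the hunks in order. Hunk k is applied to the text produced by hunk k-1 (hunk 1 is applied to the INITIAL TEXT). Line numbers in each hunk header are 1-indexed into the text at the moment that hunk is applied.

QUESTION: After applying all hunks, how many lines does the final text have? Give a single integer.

Hunk 1: at line 4 remove [asbe,zbdu] add [jmf,sdwh,bet] -> 10 lines: lnzw lxlwu hinsg ilj sbusm jmf sdwh bet aif oiiaa
Hunk 2: at line 1 remove [hinsg] add [zfl,rnxr] -> 11 lines: lnzw lxlwu zfl rnxr ilj sbusm jmf sdwh bet aif oiiaa
Hunk 3: at line 4 remove [sbusm,jmf,sdwh] add [pkp] -> 9 lines: lnzw lxlwu zfl rnxr ilj pkp bet aif oiiaa
Hunk 4: at line 1 remove [lxlwu,zfl,rnxr] add [hfbpt] -> 7 lines: lnzw hfbpt ilj pkp bet aif oiiaa
Final line count: 7

Answer: 7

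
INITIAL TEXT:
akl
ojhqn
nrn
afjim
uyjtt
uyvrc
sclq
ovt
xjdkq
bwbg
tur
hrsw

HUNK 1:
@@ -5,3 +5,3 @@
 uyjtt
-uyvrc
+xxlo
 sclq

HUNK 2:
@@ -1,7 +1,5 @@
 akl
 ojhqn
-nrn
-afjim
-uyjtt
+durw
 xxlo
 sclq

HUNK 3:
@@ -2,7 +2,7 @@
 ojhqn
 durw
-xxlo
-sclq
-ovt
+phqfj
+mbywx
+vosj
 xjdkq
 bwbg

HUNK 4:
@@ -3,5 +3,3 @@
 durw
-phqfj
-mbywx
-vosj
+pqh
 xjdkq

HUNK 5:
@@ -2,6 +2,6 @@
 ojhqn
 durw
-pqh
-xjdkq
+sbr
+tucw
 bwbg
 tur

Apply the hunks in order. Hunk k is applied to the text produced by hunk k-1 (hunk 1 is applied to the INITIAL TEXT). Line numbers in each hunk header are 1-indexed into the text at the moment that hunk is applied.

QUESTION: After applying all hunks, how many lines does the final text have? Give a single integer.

Hunk 1: at line 5 remove [uyvrc] add [xxlo] -> 12 lines: akl ojhqn nrn afjim uyjtt xxlo sclq ovt xjdkq bwbg tur hrsw
Hunk 2: at line 1 remove [nrn,afjim,uyjtt] add [durw] -> 10 lines: akl ojhqn durw xxlo sclq ovt xjdkq bwbg tur hrsw
Hunk 3: at line 2 remove [xxlo,sclq,ovt] add [phqfj,mbywx,vosj] -> 10 lines: akl ojhqn durw phqfj mbywx vosj xjdkq bwbg tur hrsw
Hunk 4: at line 3 remove [phqfj,mbywx,vosj] add [pqh] -> 8 lines: akl ojhqn durw pqh xjdkq bwbg tur hrsw
Hunk 5: at line 2 remove [pqh,xjdkq] add [sbr,tucw] -> 8 lines: akl ojhqn durw sbr tucw bwbg tur hrsw
Final line count: 8

Answer: 8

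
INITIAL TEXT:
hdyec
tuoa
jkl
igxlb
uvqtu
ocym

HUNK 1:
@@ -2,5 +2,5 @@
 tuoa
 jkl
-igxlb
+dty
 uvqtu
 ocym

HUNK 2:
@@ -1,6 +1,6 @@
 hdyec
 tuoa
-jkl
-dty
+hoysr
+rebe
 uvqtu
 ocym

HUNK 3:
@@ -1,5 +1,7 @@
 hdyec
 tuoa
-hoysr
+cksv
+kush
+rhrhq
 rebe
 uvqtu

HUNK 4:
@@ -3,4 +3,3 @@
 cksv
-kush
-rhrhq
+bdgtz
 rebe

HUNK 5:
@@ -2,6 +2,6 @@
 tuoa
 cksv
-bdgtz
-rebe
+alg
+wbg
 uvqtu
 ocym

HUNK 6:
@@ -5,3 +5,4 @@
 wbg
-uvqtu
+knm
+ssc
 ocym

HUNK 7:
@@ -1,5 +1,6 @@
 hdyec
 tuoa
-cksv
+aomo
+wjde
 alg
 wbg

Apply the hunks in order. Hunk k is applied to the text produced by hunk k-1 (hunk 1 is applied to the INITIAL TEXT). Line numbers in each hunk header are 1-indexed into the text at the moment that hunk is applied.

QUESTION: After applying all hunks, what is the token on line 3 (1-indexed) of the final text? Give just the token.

Answer: aomo

Derivation:
Hunk 1: at line 2 remove [igxlb] add [dty] -> 6 lines: hdyec tuoa jkl dty uvqtu ocym
Hunk 2: at line 1 remove [jkl,dty] add [hoysr,rebe] -> 6 lines: hdyec tuoa hoysr rebe uvqtu ocym
Hunk 3: at line 1 remove [hoysr] add [cksv,kush,rhrhq] -> 8 lines: hdyec tuoa cksv kush rhrhq rebe uvqtu ocym
Hunk 4: at line 3 remove [kush,rhrhq] add [bdgtz] -> 7 lines: hdyec tuoa cksv bdgtz rebe uvqtu ocym
Hunk 5: at line 2 remove [bdgtz,rebe] add [alg,wbg] -> 7 lines: hdyec tuoa cksv alg wbg uvqtu ocym
Hunk 6: at line 5 remove [uvqtu] add [knm,ssc] -> 8 lines: hdyec tuoa cksv alg wbg knm ssc ocym
Hunk 7: at line 1 remove [cksv] add [aomo,wjde] -> 9 lines: hdyec tuoa aomo wjde alg wbg knm ssc ocym
Final line 3: aomo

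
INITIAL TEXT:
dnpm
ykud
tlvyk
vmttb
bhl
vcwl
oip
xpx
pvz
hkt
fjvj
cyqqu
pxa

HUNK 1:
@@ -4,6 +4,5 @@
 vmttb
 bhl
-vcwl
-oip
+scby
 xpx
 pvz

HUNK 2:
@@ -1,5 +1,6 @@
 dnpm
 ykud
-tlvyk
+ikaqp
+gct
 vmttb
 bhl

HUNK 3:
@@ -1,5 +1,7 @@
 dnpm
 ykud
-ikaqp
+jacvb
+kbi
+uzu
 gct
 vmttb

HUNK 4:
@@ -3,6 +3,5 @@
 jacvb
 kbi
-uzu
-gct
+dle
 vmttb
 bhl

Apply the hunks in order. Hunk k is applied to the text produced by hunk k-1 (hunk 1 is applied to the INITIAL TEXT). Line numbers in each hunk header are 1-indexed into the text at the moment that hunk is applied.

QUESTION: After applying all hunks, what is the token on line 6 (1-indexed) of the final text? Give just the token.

Answer: vmttb

Derivation:
Hunk 1: at line 4 remove [vcwl,oip] add [scby] -> 12 lines: dnpm ykud tlvyk vmttb bhl scby xpx pvz hkt fjvj cyqqu pxa
Hunk 2: at line 1 remove [tlvyk] add [ikaqp,gct] -> 13 lines: dnpm ykud ikaqp gct vmttb bhl scby xpx pvz hkt fjvj cyqqu pxa
Hunk 3: at line 1 remove [ikaqp] add [jacvb,kbi,uzu] -> 15 lines: dnpm ykud jacvb kbi uzu gct vmttb bhl scby xpx pvz hkt fjvj cyqqu pxa
Hunk 4: at line 3 remove [uzu,gct] add [dle] -> 14 lines: dnpm ykud jacvb kbi dle vmttb bhl scby xpx pvz hkt fjvj cyqqu pxa
Final line 6: vmttb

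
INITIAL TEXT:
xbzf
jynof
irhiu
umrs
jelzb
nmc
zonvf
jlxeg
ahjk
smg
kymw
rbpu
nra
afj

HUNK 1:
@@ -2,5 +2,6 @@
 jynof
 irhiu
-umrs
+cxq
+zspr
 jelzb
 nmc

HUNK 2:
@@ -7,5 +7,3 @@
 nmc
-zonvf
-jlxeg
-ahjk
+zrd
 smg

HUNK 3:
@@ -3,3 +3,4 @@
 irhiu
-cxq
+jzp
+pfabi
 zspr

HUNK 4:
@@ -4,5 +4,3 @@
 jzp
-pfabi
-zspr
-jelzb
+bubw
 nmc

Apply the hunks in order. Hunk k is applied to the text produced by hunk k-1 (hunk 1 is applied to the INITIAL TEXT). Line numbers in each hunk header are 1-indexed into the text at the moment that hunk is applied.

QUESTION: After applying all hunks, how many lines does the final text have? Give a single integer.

Hunk 1: at line 2 remove [umrs] add [cxq,zspr] -> 15 lines: xbzf jynof irhiu cxq zspr jelzb nmc zonvf jlxeg ahjk smg kymw rbpu nra afj
Hunk 2: at line 7 remove [zonvf,jlxeg,ahjk] add [zrd] -> 13 lines: xbzf jynof irhiu cxq zspr jelzb nmc zrd smg kymw rbpu nra afj
Hunk 3: at line 3 remove [cxq] add [jzp,pfabi] -> 14 lines: xbzf jynof irhiu jzp pfabi zspr jelzb nmc zrd smg kymw rbpu nra afj
Hunk 4: at line 4 remove [pfabi,zspr,jelzb] add [bubw] -> 12 lines: xbzf jynof irhiu jzp bubw nmc zrd smg kymw rbpu nra afj
Final line count: 12

Answer: 12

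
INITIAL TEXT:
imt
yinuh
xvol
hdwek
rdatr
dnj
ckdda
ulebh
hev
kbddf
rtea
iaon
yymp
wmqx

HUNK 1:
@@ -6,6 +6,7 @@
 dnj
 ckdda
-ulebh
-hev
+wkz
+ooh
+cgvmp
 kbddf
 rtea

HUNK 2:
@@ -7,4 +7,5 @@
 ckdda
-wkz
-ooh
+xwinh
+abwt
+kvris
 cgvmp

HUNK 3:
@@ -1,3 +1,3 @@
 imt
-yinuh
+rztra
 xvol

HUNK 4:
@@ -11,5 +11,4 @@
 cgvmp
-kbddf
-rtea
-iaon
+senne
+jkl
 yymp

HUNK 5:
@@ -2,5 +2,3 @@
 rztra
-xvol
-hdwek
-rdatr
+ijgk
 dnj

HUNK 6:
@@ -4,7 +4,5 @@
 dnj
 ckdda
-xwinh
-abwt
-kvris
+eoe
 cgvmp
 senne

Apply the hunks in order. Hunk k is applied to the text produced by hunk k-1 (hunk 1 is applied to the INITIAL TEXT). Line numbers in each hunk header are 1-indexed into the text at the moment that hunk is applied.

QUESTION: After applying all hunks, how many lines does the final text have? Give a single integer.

Hunk 1: at line 6 remove [ulebh,hev] add [wkz,ooh,cgvmp] -> 15 lines: imt yinuh xvol hdwek rdatr dnj ckdda wkz ooh cgvmp kbddf rtea iaon yymp wmqx
Hunk 2: at line 7 remove [wkz,ooh] add [xwinh,abwt,kvris] -> 16 lines: imt yinuh xvol hdwek rdatr dnj ckdda xwinh abwt kvris cgvmp kbddf rtea iaon yymp wmqx
Hunk 3: at line 1 remove [yinuh] add [rztra] -> 16 lines: imt rztra xvol hdwek rdatr dnj ckdda xwinh abwt kvris cgvmp kbddf rtea iaon yymp wmqx
Hunk 4: at line 11 remove [kbddf,rtea,iaon] add [senne,jkl] -> 15 lines: imt rztra xvol hdwek rdatr dnj ckdda xwinh abwt kvris cgvmp senne jkl yymp wmqx
Hunk 5: at line 2 remove [xvol,hdwek,rdatr] add [ijgk] -> 13 lines: imt rztra ijgk dnj ckdda xwinh abwt kvris cgvmp senne jkl yymp wmqx
Hunk 6: at line 4 remove [xwinh,abwt,kvris] add [eoe] -> 11 lines: imt rztra ijgk dnj ckdda eoe cgvmp senne jkl yymp wmqx
Final line count: 11

Answer: 11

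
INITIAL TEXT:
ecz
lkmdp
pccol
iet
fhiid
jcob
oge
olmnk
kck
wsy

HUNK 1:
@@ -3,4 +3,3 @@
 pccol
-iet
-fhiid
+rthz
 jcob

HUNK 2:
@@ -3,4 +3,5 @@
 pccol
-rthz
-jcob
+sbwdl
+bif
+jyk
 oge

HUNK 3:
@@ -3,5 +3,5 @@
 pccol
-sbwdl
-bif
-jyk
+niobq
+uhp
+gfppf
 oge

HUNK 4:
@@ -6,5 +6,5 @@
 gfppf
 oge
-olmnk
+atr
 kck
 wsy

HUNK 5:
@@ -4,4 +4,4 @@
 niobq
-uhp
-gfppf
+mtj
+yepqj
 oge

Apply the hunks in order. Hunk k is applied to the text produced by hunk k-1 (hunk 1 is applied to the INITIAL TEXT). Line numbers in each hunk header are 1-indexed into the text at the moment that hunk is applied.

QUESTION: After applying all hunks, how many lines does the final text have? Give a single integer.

Answer: 10

Derivation:
Hunk 1: at line 3 remove [iet,fhiid] add [rthz] -> 9 lines: ecz lkmdp pccol rthz jcob oge olmnk kck wsy
Hunk 2: at line 3 remove [rthz,jcob] add [sbwdl,bif,jyk] -> 10 lines: ecz lkmdp pccol sbwdl bif jyk oge olmnk kck wsy
Hunk 3: at line 3 remove [sbwdl,bif,jyk] add [niobq,uhp,gfppf] -> 10 lines: ecz lkmdp pccol niobq uhp gfppf oge olmnk kck wsy
Hunk 4: at line 6 remove [olmnk] add [atr] -> 10 lines: ecz lkmdp pccol niobq uhp gfppf oge atr kck wsy
Hunk 5: at line 4 remove [uhp,gfppf] add [mtj,yepqj] -> 10 lines: ecz lkmdp pccol niobq mtj yepqj oge atr kck wsy
Final line count: 10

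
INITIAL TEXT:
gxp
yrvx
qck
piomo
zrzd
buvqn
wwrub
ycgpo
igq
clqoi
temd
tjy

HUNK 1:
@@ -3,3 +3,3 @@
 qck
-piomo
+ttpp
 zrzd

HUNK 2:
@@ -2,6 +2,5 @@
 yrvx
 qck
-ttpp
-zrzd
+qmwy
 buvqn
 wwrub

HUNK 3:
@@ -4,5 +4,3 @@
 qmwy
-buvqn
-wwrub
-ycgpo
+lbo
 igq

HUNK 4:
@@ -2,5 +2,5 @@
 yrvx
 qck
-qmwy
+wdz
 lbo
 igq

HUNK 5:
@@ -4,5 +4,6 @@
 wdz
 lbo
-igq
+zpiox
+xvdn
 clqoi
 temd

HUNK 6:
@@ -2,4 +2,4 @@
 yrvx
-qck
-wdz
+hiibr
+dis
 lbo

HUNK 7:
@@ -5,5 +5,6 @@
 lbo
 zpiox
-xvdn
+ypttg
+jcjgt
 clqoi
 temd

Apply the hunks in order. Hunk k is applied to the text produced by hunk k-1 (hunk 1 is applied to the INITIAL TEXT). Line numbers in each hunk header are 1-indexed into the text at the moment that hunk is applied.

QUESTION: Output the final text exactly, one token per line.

Answer: gxp
yrvx
hiibr
dis
lbo
zpiox
ypttg
jcjgt
clqoi
temd
tjy

Derivation:
Hunk 1: at line 3 remove [piomo] add [ttpp] -> 12 lines: gxp yrvx qck ttpp zrzd buvqn wwrub ycgpo igq clqoi temd tjy
Hunk 2: at line 2 remove [ttpp,zrzd] add [qmwy] -> 11 lines: gxp yrvx qck qmwy buvqn wwrub ycgpo igq clqoi temd tjy
Hunk 3: at line 4 remove [buvqn,wwrub,ycgpo] add [lbo] -> 9 lines: gxp yrvx qck qmwy lbo igq clqoi temd tjy
Hunk 4: at line 2 remove [qmwy] add [wdz] -> 9 lines: gxp yrvx qck wdz lbo igq clqoi temd tjy
Hunk 5: at line 4 remove [igq] add [zpiox,xvdn] -> 10 lines: gxp yrvx qck wdz lbo zpiox xvdn clqoi temd tjy
Hunk 6: at line 2 remove [qck,wdz] add [hiibr,dis] -> 10 lines: gxp yrvx hiibr dis lbo zpiox xvdn clqoi temd tjy
Hunk 7: at line 5 remove [xvdn] add [ypttg,jcjgt] -> 11 lines: gxp yrvx hiibr dis lbo zpiox ypttg jcjgt clqoi temd tjy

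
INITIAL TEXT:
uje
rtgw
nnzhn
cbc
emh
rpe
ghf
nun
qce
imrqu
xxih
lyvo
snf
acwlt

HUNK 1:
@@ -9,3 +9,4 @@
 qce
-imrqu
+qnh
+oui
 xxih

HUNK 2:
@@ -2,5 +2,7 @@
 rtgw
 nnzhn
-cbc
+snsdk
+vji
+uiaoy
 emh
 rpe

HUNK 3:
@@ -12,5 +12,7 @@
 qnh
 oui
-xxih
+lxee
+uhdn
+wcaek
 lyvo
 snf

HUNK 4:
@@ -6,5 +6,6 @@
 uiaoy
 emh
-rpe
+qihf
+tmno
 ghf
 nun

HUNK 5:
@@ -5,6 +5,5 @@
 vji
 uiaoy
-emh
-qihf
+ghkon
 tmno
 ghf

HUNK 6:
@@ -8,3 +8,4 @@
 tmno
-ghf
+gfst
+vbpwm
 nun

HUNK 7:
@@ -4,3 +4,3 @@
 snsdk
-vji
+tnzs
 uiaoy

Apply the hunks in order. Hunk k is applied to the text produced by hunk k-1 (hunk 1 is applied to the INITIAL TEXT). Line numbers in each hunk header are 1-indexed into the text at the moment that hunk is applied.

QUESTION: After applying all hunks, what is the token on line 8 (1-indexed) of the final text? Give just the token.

Hunk 1: at line 9 remove [imrqu] add [qnh,oui] -> 15 lines: uje rtgw nnzhn cbc emh rpe ghf nun qce qnh oui xxih lyvo snf acwlt
Hunk 2: at line 2 remove [cbc] add [snsdk,vji,uiaoy] -> 17 lines: uje rtgw nnzhn snsdk vji uiaoy emh rpe ghf nun qce qnh oui xxih lyvo snf acwlt
Hunk 3: at line 12 remove [xxih] add [lxee,uhdn,wcaek] -> 19 lines: uje rtgw nnzhn snsdk vji uiaoy emh rpe ghf nun qce qnh oui lxee uhdn wcaek lyvo snf acwlt
Hunk 4: at line 6 remove [rpe] add [qihf,tmno] -> 20 lines: uje rtgw nnzhn snsdk vji uiaoy emh qihf tmno ghf nun qce qnh oui lxee uhdn wcaek lyvo snf acwlt
Hunk 5: at line 5 remove [emh,qihf] add [ghkon] -> 19 lines: uje rtgw nnzhn snsdk vji uiaoy ghkon tmno ghf nun qce qnh oui lxee uhdn wcaek lyvo snf acwlt
Hunk 6: at line 8 remove [ghf] add [gfst,vbpwm] -> 20 lines: uje rtgw nnzhn snsdk vji uiaoy ghkon tmno gfst vbpwm nun qce qnh oui lxee uhdn wcaek lyvo snf acwlt
Hunk 7: at line 4 remove [vji] add [tnzs] -> 20 lines: uje rtgw nnzhn snsdk tnzs uiaoy ghkon tmno gfst vbpwm nun qce qnh oui lxee uhdn wcaek lyvo snf acwlt
Final line 8: tmno

Answer: tmno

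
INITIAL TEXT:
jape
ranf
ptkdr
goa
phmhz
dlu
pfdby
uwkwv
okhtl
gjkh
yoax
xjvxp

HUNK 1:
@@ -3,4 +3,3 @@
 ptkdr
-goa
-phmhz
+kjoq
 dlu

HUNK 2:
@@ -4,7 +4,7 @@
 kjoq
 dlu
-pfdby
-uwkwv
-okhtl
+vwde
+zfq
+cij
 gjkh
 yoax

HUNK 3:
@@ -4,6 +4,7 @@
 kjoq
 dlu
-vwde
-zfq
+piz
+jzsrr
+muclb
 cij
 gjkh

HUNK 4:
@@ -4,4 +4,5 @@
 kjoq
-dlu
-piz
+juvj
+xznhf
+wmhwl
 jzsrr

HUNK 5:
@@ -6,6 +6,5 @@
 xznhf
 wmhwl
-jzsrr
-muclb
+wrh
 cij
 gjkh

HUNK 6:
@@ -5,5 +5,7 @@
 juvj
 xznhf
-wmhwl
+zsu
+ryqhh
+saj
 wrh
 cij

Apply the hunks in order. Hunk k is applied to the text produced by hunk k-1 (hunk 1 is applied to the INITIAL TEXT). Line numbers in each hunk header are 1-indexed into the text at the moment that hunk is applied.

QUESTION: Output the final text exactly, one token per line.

Hunk 1: at line 3 remove [goa,phmhz] add [kjoq] -> 11 lines: jape ranf ptkdr kjoq dlu pfdby uwkwv okhtl gjkh yoax xjvxp
Hunk 2: at line 4 remove [pfdby,uwkwv,okhtl] add [vwde,zfq,cij] -> 11 lines: jape ranf ptkdr kjoq dlu vwde zfq cij gjkh yoax xjvxp
Hunk 3: at line 4 remove [vwde,zfq] add [piz,jzsrr,muclb] -> 12 lines: jape ranf ptkdr kjoq dlu piz jzsrr muclb cij gjkh yoax xjvxp
Hunk 4: at line 4 remove [dlu,piz] add [juvj,xznhf,wmhwl] -> 13 lines: jape ranf ptkdr kjoq juvj xznhf wmhwl jzsrr muclb cij gjkh yoax xjvxp
Hunk 5: at line 6 remove [jzsrr,muclb] add [wrh] -> 12 lines: jape ranf ptkdr kjoq juvj xznhf wmhwl wrh cij gjkh yoax xjvxp
Hunk 6: at line 5 remove [wmhwl] add [zsu,ryqhh,saj] -> 14 lines: jape ranf ptkdr kjoq juvj xznhf zsu ryqhh saj wrh cij gjkh yoax xjvxp

Answer: jape
ranf
ptkdr
kjoq
juvj
xznhf
zsu
ryqhh
saj
wrh
cij
gjkh
yoax
xjvxp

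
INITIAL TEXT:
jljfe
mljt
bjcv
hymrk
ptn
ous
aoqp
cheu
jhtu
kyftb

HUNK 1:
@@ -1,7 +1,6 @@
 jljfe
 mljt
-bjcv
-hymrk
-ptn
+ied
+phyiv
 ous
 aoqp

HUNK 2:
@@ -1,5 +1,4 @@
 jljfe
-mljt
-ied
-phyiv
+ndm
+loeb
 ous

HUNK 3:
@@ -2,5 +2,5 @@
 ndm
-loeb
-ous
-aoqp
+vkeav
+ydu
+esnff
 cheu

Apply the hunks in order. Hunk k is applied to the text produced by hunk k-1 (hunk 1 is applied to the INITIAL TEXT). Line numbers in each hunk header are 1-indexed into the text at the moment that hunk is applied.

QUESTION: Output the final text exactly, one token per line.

Answer: jljfe
ndm
vkeav
ydu
esnff
cheu
jhtu
kyftb

Derivation:
Hunk 1: at line 1 remove [bjcv,hymrk,ptn] add [ied,phyiv] -> 9 lines: jljfe mljt ied phyiv ous aoqp cheu jhtu kyftb
Hunk 2: at line 1 remove [mljt,ied,phyiv] add [ndm,loeb] -> 8 lines: jljfe ndm loeb ous aoqp cheu jhtu kyftb
Hunk 3: at line 2 remove [loeb,ous,aoqp] add [vkeav,ydu,esnff] -> 8 lines: jljfe ndm vkeav ydu esnff cheu jhtu kyftb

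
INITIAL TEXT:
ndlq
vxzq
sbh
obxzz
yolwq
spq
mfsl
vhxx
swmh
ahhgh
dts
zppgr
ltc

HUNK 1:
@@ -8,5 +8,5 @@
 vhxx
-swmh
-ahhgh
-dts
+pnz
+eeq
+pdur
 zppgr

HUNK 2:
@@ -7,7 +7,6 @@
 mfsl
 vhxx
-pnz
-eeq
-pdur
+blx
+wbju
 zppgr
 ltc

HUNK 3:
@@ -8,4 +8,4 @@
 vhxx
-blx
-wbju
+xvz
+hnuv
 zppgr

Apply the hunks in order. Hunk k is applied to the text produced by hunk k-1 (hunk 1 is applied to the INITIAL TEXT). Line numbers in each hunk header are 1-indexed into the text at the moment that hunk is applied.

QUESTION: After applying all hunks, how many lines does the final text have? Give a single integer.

Answer: 12

Derivation:
Hunk 1: at line 8 remove [swmh,ahhgh,dts] add [pnz,eeq,pdur] -> 13 lines: ndlq vxzq sbh obxzz yolwq spq mfsl vhxx pnz eeq pdur zppgr ltc
Hunk 2: at line 7 remove [pnz,eeq,pdur] add [blx,wbju] -> 12 lines: ndlq vxzq sbh obxzz yolwq spq mfsl vhxx blx wbju zppgr ltc
Hunk 3: at line 8 remove [blx,wbju] add [xvz,hnuv] -> 12 lines: ndlq vxzq sbh obxzz yolwq spq mfsl vhxx xvz hnuv zppgr ltc
Final line count: 12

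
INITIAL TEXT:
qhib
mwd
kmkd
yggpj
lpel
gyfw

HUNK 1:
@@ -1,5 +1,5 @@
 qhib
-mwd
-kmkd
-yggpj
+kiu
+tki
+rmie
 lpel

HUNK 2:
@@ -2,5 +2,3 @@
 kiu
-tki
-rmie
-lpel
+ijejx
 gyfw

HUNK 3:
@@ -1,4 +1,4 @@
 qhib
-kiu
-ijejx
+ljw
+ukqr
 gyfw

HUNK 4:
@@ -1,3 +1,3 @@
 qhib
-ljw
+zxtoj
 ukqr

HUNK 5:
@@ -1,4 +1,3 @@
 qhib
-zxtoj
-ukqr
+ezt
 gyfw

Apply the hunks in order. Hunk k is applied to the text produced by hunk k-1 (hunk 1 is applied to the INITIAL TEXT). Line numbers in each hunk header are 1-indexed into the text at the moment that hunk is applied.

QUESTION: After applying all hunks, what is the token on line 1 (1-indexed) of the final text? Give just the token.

Answer: qhib

Derivation:
Hunk 1: at line 1 remove [mwd,kmkd,yggpj] add [kiu,tki,rmie] -> 6 lines: qhib kiu tki rmie lpel gyfw
Hunk 2: at line 2 remove [tki,rmie,lpel] add [ijejx] -> 4 lines: qhib kiu ijejx gyfw
Hunk 3: at line 1 remove [kiu,ijejx] add [ljw,ukqr] -> 4 lines: qhib ljw ukqr gyfw
Hunk 4: at line 1 remove [ljw] add [zxtoj] -> 4 lines: qhib zxtoj ukqr gyfw
Hunk 5: at line 1 remove [zxtoj,ukqr] add [ezt] -> 3 lines: qhib ezt gyfw
Final line 1: qhib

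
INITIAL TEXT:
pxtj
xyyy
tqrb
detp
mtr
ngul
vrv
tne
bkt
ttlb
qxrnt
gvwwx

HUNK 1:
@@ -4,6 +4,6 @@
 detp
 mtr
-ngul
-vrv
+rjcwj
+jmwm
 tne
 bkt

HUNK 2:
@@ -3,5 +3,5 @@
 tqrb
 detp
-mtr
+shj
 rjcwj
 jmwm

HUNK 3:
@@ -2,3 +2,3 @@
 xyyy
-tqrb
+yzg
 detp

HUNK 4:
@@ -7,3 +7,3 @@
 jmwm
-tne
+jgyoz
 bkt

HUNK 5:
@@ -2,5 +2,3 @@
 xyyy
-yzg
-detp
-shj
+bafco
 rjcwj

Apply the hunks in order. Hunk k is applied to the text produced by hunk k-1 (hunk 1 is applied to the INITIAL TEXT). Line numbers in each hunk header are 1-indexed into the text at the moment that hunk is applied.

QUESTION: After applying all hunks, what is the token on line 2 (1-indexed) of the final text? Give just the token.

Answer: xyyy

Derivation:
Hunk 1: at line 4 remove [ngul,vrv] add [rjcwj,jmwm] -> 12 lines: pxtj xyyy tqrb detp mtr rjcwj jmwm tne bkt ttlb qxrnt gvwwx
Hunk 2: at line 3 remove [mtr] add [shj] -> 12 lines: pxtj xyyy tqrb detp shj rjcwj jmwm tne bkt ttlb qxrnt gvwwx
Hunk 3: at line 2 remove [tqrb] add [yzg] -> 12 lines: pxtj xyyy yzg detp shj rjcwj jmwm tne bkt ttlb qxrnt gvwwx
Hunk 4: at line 7 remove [tne] add [jgyoz] -> 12 lines: pxtj xyyy yzg detp shj rjcwj jmwm jgyoz bkt ttlb qxrnt gvwwx
Hunk 5: at line 2 remove [yzg,detp,shj] add [bafco] -> 10 lines: pxtj xyyy bafco rjcwj jmwm jgyoz bkt ttlb qxrnt gvwwx
Final line 2: xyyy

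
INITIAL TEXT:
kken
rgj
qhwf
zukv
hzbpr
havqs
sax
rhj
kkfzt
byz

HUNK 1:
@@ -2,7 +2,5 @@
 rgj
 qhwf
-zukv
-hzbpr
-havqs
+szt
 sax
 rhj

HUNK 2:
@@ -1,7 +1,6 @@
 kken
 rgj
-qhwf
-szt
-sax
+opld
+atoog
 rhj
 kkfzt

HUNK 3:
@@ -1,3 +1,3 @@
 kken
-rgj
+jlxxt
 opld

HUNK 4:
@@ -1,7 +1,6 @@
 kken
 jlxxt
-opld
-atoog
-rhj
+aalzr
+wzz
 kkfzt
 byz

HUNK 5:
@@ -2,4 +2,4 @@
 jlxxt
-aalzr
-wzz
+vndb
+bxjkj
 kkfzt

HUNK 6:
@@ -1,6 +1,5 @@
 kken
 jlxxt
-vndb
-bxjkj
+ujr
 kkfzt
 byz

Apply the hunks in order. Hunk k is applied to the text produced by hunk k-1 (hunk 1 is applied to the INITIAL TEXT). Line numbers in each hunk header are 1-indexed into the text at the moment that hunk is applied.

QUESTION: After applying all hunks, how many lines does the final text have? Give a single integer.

Answer: 5

Derivation:
Hunk 1: at line 2 remove [zukv,hzbpr,havqs] add [szt] -> 8 lines: kken rgj qhwf szt sax rhj kkfzt byz
Hunk 2: at line 1 remove [qhwf,szt,sax] add [opld,atoog] -> 7 lines: kken rgj opld atoog rhj kkfzt byz
Hunk 3: at line 1 remove [rgj] add [jlxxt] -> 7 lines: kken jlxxt opld atoog rhj kkfzt byz
Hunk 4: at line 1 remove [opld,atoog,rhj] add [aalzr,wzz] -> 6 lines: kken jlxxt aalzr wzz kkfzt byz
Hunk 5: at line 2 remove [aalzr,wzz] add [vndb,bxjkj] -> 6 lines: kken jlxxt vndb bxjkj kkfzt byz
Hunk 6: at line 1 remove [vndb,bxjkj] add [ujr] -> 5 lines: kken jlxxt ujr kkfzt byz
Final line count: 5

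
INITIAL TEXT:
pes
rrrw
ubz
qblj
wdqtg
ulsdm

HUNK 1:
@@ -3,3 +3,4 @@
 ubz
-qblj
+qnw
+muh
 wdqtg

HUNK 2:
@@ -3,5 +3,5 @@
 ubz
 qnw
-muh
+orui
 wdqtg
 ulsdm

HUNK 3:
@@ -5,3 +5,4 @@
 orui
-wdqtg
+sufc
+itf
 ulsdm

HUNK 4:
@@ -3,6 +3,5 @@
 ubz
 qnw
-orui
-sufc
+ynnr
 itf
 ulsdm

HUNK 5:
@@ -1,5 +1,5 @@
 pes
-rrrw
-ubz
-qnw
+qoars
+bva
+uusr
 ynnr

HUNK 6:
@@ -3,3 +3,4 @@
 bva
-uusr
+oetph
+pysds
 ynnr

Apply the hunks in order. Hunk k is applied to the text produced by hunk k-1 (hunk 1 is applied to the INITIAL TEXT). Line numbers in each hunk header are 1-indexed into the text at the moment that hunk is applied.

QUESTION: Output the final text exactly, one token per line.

Hunk 1: at line 3 remove [qblj] add [qnw,muh] -> 7 lines: pes rrrw ubz qnw muh wdqtg ulsdm
Hunk 2: at line 3 remove [muh] add [orui] -> 7 lines: pes rrrw ubz qnw orui wdqtg ulsdm
Hunk 3: at line 5 remove [wdqtg] add [sufc,itf] -> 8 lines: pes rrrw ubz qnw orui sufc itf ulsdm
Hunk 4: at line 3 remove [orui,sufc] add [ynnr] -> 7 lines: pes rrrw ubz qnw ynnr itf ulsdm
Hunk 5: at line 1 remove [rrrw,ubz,qnw] add [qoars,bva,uusr] -> 7 lines: pes qoars bva uusr ynnr itf ulsdm
Hunk 6: at line 3 remove [uusr] add [oetph,pysds] -> 8 lines: pes qoars bva oetph pysds ynnr itf ulsdm

Answer: pes
qoars
bva
oetph
pysds
ynnr
itf
ulsdm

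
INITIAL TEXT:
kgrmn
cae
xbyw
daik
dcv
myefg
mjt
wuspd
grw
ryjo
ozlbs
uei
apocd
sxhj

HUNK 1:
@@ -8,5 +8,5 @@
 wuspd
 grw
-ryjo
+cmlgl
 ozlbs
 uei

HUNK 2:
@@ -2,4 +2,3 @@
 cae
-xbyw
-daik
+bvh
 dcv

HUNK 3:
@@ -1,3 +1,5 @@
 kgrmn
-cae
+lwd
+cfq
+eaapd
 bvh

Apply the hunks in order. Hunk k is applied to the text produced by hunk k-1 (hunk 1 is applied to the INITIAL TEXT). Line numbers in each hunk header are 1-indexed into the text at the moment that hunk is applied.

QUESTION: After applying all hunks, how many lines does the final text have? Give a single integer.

Answer: 15

Derivation:
Hunk 1: at line 8 remove [ryjo] add [cmlgl] -> 14 lines: kgrmn cae xbyw daik dcv myefg mjt wuspd grw cmlgl ozlbs uei apocd sxhj
Hunk 2: at line 2 remove [xbyw,daik] add [bvh] -> 13 lines: kgrmn cae bvh dcv myefg mjt wuspd grw cmlgl ozlbs uei apocd sxhj
Hunk 3: at line 1 remove [cae] add [lwd,cfq,eaapd] -> 15 lines: kgrmn lwd cfq eaapd bvh dcv myefg mjt wuspd grw cmlgl ozlbs uei apocd sxhj
Final line count: 15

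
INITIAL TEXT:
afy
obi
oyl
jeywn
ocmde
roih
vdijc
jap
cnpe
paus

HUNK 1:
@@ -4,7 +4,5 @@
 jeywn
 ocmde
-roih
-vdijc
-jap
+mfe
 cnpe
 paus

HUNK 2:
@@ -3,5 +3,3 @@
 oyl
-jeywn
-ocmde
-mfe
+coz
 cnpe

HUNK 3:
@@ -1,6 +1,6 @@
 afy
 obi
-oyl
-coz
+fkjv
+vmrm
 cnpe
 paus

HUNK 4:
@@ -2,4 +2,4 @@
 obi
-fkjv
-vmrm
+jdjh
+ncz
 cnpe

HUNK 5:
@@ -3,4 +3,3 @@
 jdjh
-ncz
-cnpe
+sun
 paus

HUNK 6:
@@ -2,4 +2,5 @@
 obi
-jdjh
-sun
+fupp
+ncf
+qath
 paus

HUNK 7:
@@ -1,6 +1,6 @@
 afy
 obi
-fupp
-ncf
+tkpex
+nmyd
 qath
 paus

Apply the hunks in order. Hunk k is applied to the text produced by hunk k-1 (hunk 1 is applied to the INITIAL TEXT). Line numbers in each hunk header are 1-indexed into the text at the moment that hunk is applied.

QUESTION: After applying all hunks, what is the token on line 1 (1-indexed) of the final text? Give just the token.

Answer: afy

Derivation:
Hunk 1: at line 4 remove [roih,vdijc,jap] add [mfe] -> 8 lines: afy obi oyl jeywn ocmde mfe cnpe paus
Hunk 2: at line 3 remove [jeywn,ocmde,mfe] add [coz] -> 6 lines: afy obi oyl coz cnpe paus
Hunk 3: at line 1 remove [oyl,coz] add [fkjv,vmrm] -> 6 lines: afy obi fkjv vmrm cnpe paus
Hunk 4: at line 2 remove [fkjv,vmrm] add [jdjh,ncz] -> 6 lines: afy obi jdjh ncz cnpe paus
Hunk 5: at line 3 remove [ncz,cnpe] add [sun] -> 5 lines: afy obi jdjh sun paus
Hunk 6: at line 2 remove [jdjh,sun] add [fupp,ncf,qath] -> 6 lines: afy obi fupp ncf qath paus
Hunk 7: at line 1 remove [fupp,ncf] add [tkpex,nmyd] -> 6 lines: afy obi tkpex nmyd qath paus
Final line 1: afy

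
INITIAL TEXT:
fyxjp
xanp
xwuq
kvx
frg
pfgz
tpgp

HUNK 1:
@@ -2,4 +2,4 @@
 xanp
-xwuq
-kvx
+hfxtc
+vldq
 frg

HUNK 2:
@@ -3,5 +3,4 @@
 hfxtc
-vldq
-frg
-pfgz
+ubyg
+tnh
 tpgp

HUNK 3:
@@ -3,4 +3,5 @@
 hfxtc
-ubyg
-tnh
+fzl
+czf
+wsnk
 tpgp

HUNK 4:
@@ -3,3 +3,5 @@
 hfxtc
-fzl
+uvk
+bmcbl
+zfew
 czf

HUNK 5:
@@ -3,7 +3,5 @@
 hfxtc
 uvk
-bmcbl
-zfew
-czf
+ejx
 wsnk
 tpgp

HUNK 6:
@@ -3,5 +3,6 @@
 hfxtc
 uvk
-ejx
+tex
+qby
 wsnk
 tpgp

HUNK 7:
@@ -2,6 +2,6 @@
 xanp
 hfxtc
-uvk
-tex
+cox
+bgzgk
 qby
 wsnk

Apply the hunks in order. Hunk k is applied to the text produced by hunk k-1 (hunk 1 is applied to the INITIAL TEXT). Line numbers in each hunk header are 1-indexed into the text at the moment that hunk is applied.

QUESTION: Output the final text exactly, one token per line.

Answer: fyxjp
xanp
hfxtc
cox
bgzgk
qby
wsnk
tpgp

Derivation:
Hunk 1: at line 2 remove [xwuq,kvx] add [hfxtc,vldq] -> 7 lines: fyxjp xanp hfxtc vldq frg pfgz tpgp
Hunk 2: at line 3 remove [vldq,frg,pfgz] add [ubyg,tnh] -> 6 lines: fyxjp xanp hfxtc ubyg tnh tpgp
Hunk 3: at line 3 remove [ubyg,tnh] add [fzl,czf,wsnk] -> 7 lines: fyxjp xanp hfxtc fzl czf wsnk tpgp
Hunk 4: at line 3 remove [fzl] add [uvk,bmcbl,zfew] -> 9 lines: fyxjp xanp hfxtc uvk bmcbl zfew czf wsnk tpgp
Hunk 5: at line 3 remove [bmcbl,zfew,czf] add [ejx] -> 7 lines: fyxjp xanp hfxtc uvk ejx wsnk tpgp
Hunk 6: at line 3 remove [ejx] add [tex,qby] -> 8 lines: fyxjp xanp hfxtc uvk tex qby wsnk tpgp
Hunk 7: at line 2 remove [uvk,tex] add [cox,bgzgk] -> 8 lines: fyxjp xanp hfxtc cox bgzgk qby wsnk tpgp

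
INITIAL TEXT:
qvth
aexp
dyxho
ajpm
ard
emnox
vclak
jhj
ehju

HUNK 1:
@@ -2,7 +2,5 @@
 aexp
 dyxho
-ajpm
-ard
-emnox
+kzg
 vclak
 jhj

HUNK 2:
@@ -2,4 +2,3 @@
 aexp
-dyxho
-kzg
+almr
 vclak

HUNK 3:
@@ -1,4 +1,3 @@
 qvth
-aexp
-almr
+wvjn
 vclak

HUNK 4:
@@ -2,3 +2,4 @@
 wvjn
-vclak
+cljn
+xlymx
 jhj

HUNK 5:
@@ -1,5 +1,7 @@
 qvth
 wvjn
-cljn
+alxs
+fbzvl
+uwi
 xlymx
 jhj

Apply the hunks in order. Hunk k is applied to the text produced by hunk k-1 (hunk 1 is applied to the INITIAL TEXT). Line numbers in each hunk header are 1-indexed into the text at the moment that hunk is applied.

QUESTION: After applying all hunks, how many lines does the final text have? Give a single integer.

Hunk 1: at line 2 remove [ajpm,ard,emnox] add [kzg] -> 7 lines: qvth aexp dyxho kzg vclak jhj ehju
Hunk 2: at line 2 remove [dyxho,kzg] add [almr] -> 6 lines: qvth aexp almr vclak jhj ehju
Hunk 3: at line 1 remove [aexp,almr] add [wvjn] -> 5 lines: qvth wvjn vclak jhj ehju
Hunk 4: at line 2 remove [vclak] add [cljn,xlymx] -> 6 lines: qvth wvjn cljn xlymx jhj ehju
Hunk 5: at line 1 remove [cljn] add [alxs,fbzvl,uwi] -> 8 lines: qvth wvjn alxs fbzvl uwi xlymx jhj ehju
Final line count: 8

Answer: 8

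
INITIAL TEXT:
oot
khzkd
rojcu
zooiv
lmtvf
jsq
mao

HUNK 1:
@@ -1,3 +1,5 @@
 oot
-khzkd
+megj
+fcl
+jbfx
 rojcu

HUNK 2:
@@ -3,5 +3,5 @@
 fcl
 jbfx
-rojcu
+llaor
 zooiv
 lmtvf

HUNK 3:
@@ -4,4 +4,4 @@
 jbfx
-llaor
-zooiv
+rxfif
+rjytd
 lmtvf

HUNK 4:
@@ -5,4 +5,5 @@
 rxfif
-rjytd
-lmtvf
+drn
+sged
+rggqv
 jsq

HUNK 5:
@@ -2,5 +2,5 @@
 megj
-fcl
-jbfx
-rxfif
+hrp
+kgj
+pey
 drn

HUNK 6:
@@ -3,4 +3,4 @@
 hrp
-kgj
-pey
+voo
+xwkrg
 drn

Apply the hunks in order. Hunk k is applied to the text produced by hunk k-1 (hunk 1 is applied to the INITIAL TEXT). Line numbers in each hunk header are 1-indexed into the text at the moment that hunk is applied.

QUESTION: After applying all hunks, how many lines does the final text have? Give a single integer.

Answer: 10

Derivation:
Hunk 1: at line 1 remove [khzkd] add [megj,fcl,jbfx] -> 9 lines: oot megj fcl jbfx rojcu zooiv lmtvf jsq mao
Hunk 2: at line 3 remove [rojcu] add [llaor] -> 9 lines: oot megj fcl jbfx llaor zooiv lmtvf jsq mao
Hunk 3: at line 4 remove [llaor,zooiv] add [rxfif,rjytd] -> 9 lines: oot megj fcl jbfx rxfif rjytd lmtvf jsq mao
Hunk 4: at line 5 remove [rjytd,lmtvf] add [drn,sged,rggqv] -> 10 lines: oot megj fcl jbfx rxfif drn sged rggqv jsq mao
Hunk 5: at line 2 remove [fcl,jbfx,rxfif] add [hrp,kgj,pey] -> 10 lines: oot megj hrp kgj pey drn sged rggqv jsq mao
Hunk 6: at line 3 remove [kgj,pey] add [voo,xwkrg] -> 10 lines: oot megj hrp voo xwkrg drn sged rggqv jsq mao
Final line count: 10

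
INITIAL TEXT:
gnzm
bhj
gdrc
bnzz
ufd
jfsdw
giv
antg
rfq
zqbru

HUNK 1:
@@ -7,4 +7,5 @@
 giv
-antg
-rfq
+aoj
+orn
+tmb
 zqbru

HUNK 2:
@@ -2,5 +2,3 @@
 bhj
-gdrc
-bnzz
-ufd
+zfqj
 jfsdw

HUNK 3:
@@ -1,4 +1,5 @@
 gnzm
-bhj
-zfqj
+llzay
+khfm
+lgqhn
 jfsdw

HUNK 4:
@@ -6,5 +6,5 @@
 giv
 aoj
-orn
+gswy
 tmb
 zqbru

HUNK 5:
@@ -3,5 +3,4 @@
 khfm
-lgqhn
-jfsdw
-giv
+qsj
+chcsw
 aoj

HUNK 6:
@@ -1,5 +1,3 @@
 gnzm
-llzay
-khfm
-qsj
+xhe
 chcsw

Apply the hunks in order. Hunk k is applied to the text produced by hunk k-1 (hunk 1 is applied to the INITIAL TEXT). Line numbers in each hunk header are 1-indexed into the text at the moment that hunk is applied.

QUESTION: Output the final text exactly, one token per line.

Answer: gnzm
xhe
chcsw
aoj
gswy
tmb
zqbru

Derivation:
Hunk 1: at line 7 remove [antg,rfq] add [aoj,orn,tmb] -> 11 lines: gnzm bhj gdrc bnzz ufd jfsdw giv aoj orn tmb zqbru
Hunk 2: at line 2 remove [gdrc,bnzz,ufd] add [zfqj] -> 9 lines: gnzm bhj zfqj jfsdw giv aoj orn tmb zqbru
Hunk 3: at line 1 remove [bhj,zfqj] add [llzay,khfm,lgqhn] -> 10 lines: gnzm llzay khfm lgqhn jfsdw giv aoj orn tmb zqbru
Hunk 4: at line 6 remove [orn] add [gswy] -> 10 lines: gnzm llzay khfm lgqhn jfsdw giv aoj gswy tmb zqbru
Hunk 5: at line 3 remove [lgqhn,jfsdw,giv] add [qsj,chcsw] -> 9 lines: gnzm llzay khfm qsj chcsw aoj gswy tmb zqbru
Hunk 6: at line 1 remove [llzay,khfm,qsj] add [xhe] -> 7 lines: gnzm xhe chcsw aoj gswy tmb zqbru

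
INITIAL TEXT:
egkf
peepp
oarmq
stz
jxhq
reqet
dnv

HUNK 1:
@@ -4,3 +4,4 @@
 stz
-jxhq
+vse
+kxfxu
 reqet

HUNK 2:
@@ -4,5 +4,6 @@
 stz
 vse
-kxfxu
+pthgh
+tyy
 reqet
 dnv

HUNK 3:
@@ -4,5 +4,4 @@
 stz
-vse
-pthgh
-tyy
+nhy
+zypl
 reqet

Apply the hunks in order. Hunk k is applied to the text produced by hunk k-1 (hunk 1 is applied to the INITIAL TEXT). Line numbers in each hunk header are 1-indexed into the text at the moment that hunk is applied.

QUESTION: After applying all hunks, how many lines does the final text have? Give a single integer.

Hunk 1: at line 4 remove [jxhq] add [vse,kxfxu] -> 8 lines: egkf peepp oarmq stz vse kxfxu reqet dnv
Hunk 2: at line 4 remove [kxfxu] add [pthgh,tyy] -> 9 lines: egkf peepp oarmq stz vse pthgh tyy reqet dnv
Hunk 3: at line 4 remove [vse,pthgh,tyy] add [nhy,zypl] -> 8 lines: egkf peepp oarmq stz nhy zypl reqet dnv
Final line count: 8

Answer: 8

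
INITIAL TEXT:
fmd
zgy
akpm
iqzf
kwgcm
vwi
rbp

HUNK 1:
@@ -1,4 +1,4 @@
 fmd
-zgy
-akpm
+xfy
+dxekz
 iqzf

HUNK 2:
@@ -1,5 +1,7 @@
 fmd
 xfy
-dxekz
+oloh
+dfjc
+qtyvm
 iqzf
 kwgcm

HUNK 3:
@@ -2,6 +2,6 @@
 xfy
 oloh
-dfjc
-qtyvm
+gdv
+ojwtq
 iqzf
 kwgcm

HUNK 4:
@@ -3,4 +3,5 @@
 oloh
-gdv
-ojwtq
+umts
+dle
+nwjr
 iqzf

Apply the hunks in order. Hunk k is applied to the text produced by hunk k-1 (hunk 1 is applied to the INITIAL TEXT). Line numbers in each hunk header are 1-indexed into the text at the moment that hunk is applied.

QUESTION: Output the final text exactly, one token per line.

Answer: fmd
xfy
oloh
umts
dle
nwjr
iqzf
kwgcm
vwi
rbp

Derivation:
Hunk 1: at line 1 remove [zgy,akpm] add [xfy,dxekz] -> 7 lines: fmd xfy dxekz iqzf kwgcm vwi rbp
Hunk 2: at line 1 remove [dxekz] add [oloh,dfjc,qtyvm] -> 9 lines: fmd xfy oloh dfjc qtyvm iqzf kwgcm vwi rbp
Hunk 3: at line 2 remove [dfjc,qtyvm] add [gdv,ojwtq] -> 9 lines: fmd xfy oloh gdv ojwtq iqzf kwgcm vwi rbp
Hunk 4: at line 3 remove [gdv,ojwtq] add [umts,dle,nwjr] -> 10 lines: fmd xfy oloh umts dle nwjr iqzf kwgcm vwi rbp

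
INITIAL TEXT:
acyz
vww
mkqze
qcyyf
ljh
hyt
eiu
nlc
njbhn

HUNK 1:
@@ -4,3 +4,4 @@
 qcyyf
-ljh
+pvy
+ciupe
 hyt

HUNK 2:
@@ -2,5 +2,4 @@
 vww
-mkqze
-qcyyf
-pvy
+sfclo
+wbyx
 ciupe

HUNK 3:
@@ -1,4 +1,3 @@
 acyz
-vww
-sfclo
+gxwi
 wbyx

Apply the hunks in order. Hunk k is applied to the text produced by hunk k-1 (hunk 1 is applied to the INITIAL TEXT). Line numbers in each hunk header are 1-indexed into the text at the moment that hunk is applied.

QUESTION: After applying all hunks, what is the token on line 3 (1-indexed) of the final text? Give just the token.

Answer: wbyx

Derivation:
Hunk 1: at line 4 remove [ljh] add [pvy,ciupe] -> 10 lines: acyz vww mkqze qcyyf pvy ciupe hyt eiu nlc njbhn
Hunk 2: at line 2 remove [mkqze,qcyyf,pvy] add [sfclo,wbyx] -> 9 lines: acyz vww sfclo wbyx ciupe hyt eiu nlc njbhn
Hunk 3: at line 1 remove [vww,sfclo] add [gxwi] -> 8 lines: acyz gxwi wbyx ciupe hyt eiu nlc njbhn
Final line 3: wbyx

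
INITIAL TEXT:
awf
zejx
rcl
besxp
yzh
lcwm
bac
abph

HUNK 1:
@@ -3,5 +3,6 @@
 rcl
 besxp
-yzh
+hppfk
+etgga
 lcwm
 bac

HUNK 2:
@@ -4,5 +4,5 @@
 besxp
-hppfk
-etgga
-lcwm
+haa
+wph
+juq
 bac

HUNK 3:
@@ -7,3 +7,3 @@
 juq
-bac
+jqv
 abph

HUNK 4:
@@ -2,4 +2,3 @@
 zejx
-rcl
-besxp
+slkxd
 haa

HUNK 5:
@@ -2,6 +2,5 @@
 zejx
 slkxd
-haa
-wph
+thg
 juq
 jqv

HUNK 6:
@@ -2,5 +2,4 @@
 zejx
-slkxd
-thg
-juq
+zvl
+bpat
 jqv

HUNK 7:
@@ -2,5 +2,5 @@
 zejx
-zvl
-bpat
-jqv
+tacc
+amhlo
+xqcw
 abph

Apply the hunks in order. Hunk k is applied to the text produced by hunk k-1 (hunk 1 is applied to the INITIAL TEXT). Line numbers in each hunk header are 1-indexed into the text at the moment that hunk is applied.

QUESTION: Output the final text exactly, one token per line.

Answer: awf
zejx
tacc
amhlo
xqcw
abph

Derivation:
Hunk 1: at line 3 remove [yzh] add [hppfk,etgga] -> 9 lines: awf zejx rcl besxp hppfk etgga lcwm bac abph
Hunk 2: at line 4 remove [hppfk,etgga,lcwm] add [haa,wph,juq] -> 9 lines: awf zejx rcl besxp haa wph juq bac abph
Hunk 3: at line 7 remove [bac] add [jqv] -> 9 lines: awf zejx rcl besxp haa wph juq jqv abph
Hunk 4: at line 2 remove [rcl,besxp] add [slkxd] -> 8 lines: awf zejx slkxd haa wph juq jqv abph
Hunk 5: at line 2 remove [haa,wph] add [thg] -> 7 lines: awf zejx slkxd thg juq jqv abph
Hunk 6: at line 2 remove [slkxd,thg,juq] add [zvl,bpat] -> 6 lines: awf zejx zvl bpat jqv abph
Hunk 7: at line 2 remove [zvl,bpat,jqv] add [tacc,amhlo,xqcw] -> 6 lines: awf zejx tacc amhlo xqcw abph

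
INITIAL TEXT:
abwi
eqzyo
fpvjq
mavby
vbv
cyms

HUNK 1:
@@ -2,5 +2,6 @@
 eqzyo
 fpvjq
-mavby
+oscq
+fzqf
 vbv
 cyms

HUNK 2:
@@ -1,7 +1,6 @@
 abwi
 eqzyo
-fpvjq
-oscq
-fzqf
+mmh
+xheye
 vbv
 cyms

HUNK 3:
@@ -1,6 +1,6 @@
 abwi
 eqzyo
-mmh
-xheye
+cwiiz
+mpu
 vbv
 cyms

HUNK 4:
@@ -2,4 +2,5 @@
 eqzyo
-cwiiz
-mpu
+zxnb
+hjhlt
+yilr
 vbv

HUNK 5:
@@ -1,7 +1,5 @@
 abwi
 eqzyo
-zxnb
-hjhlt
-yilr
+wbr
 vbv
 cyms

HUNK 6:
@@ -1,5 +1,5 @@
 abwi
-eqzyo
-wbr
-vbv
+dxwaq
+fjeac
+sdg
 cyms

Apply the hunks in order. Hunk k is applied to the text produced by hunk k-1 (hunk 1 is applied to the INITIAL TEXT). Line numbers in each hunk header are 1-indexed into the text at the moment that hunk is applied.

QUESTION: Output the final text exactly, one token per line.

Hunk 1: at line 2 remove [mavby] add [oscq,fzqf] -> 7 lines: abwi eqzyo fpvjq oscq fzqf vbv cyms
Hunk 2: at line 1 remove [fpvjq,oscq,fzqf] add [mmh,xheye] -> 6 lines: abwi eqzyo mmh xheye vbv cyms
Hunk 3: at line 1 remove [mmh,xheye] add [cwiiz,mpu] -> 6 lines: abwi eqzyo cwiiz mpu vbv cyms
Hunk 4: at line 2 remove [cwiiz,mpu] add [zxnb,hjhlt,yilr] -> 7 lines: abwi eqzyo zxnb hjhlt yilr vbv cyms
Hunk 5: at line 1 remove [zxnb,hjhlt,yilr] add [wbr] -> 5 lines: abwi eqzyo wbr vbv cyms
Hunk 6: at line 1 remove [eqzyo,wbr,vbv] add [dxwaq,fjeac,sdg] -> 5 lines: abwi dxwaq fjeac sdg cyms

Answer: abwi
dxwaq
fjeac
sdg
cyms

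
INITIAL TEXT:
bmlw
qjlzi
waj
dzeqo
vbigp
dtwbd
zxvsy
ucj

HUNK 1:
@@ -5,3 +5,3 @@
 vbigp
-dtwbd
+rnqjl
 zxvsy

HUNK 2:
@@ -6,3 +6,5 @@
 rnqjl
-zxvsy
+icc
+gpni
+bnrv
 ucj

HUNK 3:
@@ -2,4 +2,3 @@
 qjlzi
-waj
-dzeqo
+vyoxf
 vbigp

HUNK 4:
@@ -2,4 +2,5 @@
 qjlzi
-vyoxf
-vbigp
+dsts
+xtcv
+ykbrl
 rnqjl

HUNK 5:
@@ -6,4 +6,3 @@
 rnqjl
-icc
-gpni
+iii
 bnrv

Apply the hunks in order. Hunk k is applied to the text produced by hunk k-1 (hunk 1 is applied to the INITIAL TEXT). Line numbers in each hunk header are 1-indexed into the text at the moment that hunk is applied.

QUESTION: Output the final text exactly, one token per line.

Hunk 1: at line 5 remove [dtwbd] add [rnqjl] -> 8 lines: bmlw qjlzi waj dzeqo vbigp rnqjl zxvsy ucj
Hunk 2: at line 6 remove [zxvsy] add [icc,gpni,bnrv] -> 10 lines: bmlw qjlzi waj dzeqo vbigp rnqjl icc gpni bnrv ucj
Hunk 3: at line 2 remove [waj,dzeqo] add [vyoxf] -> 9 lines: bmlw qjlzi vyoxf vbigp rnqjl icc gpni bnrv ucj
Hunk 4: at line 2 remove [vyoxf,vbigp] add [dsts,xtcv,ykbrl] -> 10 lines: bmlw qjlzi dsts xtcv ykbrl rnqjl icc gpni bnrv ucj
Hunk 5: at line 6 remove [icc,gpni] add [iii] -> 9 lines: bmlw qjlzi dsts xtcv ykbrl rnqjl iii bnrv ucj

Answer: bmlw
qjlzi
dsts
xtcv
ykbrl
rnqjl
iii
bnrv
ucj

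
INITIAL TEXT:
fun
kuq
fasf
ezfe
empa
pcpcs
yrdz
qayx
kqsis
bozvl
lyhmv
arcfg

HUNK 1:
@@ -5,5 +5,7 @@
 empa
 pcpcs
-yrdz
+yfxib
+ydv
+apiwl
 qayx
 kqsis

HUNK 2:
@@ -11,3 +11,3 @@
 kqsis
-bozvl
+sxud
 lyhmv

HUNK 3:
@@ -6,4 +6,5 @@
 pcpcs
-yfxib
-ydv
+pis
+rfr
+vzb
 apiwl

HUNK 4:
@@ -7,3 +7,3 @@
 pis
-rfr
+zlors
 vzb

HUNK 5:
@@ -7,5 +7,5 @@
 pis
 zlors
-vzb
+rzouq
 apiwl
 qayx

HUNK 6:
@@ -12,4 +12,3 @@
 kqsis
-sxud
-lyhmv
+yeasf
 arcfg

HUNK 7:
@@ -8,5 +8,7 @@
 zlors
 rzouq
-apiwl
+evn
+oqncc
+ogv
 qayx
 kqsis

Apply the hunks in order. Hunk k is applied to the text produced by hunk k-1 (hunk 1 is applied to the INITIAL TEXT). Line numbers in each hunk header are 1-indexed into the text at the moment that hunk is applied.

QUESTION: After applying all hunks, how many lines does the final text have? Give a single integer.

Hunk 1: at line 5 remove [yrdz] add [yfxib,ydv,apiwl] -> 14 lines: fun kuq fasf ezfe empa pcpcs yfxib ydv apiwl qayx kqsis bozvl lyhmv arcfg
Hunk 2: at line 11 remove [bozvl] add [sxud] -> 14 lines: fun kuq fasf ezfe empa pcpcs yfxib ydv apiwl qayx kqsis sxud lyhmv arcfg
Hunk 3: at line 6 remove [yfxib,ydv] add [pis,rfr,vzb] -> 15 lines: fun kuq fasf ezfe empa pcpcs pis rfr vzb apiwl qayx kqsis sxud lyhmv arcfg
Hunk 4: at line 7 remove [rfr] add [zlors] -> 15 lines: fun kuq fasf ezfe empa pcpcs pis zlors vzb apiwl qayx kqsis sxud lyhmv arcfg
Hunk 5: at line 7 remove [vzb] add [rzouq] -> 15 lines: fun kuq fasf ezfe empa pcpcs pis zlors rzouq apiwl qayx kqsis sxud lyhmv arcfg
Hunk 6: at line 12 remove [sxud,lyhmv] add [yeasf] -> 14 lines: fun kuq fasf ezfe empa pcpcs pis zlors rzouq apiwl qayx kqsis yeasf arcfg
Hunk 7: at line 8 remove [apiwl] add [evn,oqncc,ogv] -> 16 lines: fun kuq fasf ezfe empa pcpcs pis zlors rzouq evn oqncc ogv qayx kqsis yeasf arcfg
Final line count: 16

Answer: 16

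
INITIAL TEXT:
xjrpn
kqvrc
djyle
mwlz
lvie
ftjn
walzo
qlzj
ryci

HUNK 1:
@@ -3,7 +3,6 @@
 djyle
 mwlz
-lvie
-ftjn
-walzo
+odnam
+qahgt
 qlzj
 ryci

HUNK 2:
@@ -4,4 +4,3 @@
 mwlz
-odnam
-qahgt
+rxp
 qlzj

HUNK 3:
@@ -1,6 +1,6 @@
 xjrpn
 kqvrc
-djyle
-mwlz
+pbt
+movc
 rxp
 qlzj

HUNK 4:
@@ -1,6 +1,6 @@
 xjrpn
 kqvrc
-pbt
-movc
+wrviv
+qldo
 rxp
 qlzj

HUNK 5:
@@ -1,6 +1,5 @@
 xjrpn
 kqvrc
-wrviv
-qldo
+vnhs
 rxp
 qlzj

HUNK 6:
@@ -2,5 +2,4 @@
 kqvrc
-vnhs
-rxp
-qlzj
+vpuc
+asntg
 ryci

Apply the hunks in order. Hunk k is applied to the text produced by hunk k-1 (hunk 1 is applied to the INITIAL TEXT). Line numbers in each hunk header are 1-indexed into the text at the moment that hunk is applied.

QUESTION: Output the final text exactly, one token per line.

Hunk 1: at line 3 remove [lvie,ftjn,walzo] add [odnam,qahgt] -> 8 lines: xjrpn kqvrc djyle mwlz odnam qahgt qlzj ryci
Hunk 2: at line 4 remove [odnam,qahgt] add [rxp] -> 7 lines: xjrpn kqvrc djyle mwlz rxp qlzj ryci
Hunk 3: at line 1 remove [djyle,mwlz] add [pbt,movc] -> 7 lines: xjrpn kqvrc pbt movc rxp qlzj ryci
Hunk 4: at line 1 remove [pbt,movc] add [wrviv,qldo] -> 7 lines: xjrpn kqvrc wrviv qldo rxp qlzj ryci
Hunk 5: at line 1 remove [wrviv,qldo] add [vnhs] -> 6 lines: xjrpn kqvrc vnhs rxp qlzj ryci
Hunk 6: at line 2 remove [vnhs,rxp,qlzj] add [vpuc,asntg] -> 5 lines: xjrpn kqvrc vpuc asntg ryci

Answer: xjrpn
kqvrc
vpuc
asntg
ryci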